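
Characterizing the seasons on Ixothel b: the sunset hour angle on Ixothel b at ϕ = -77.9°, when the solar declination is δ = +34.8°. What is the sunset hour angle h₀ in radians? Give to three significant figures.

h₀ = 0.00 rad

cos h₀ = −tan ϕ · tan δ = 3.2420 ≥ 1, so the host star never rises (polar night) and h₀ = 0.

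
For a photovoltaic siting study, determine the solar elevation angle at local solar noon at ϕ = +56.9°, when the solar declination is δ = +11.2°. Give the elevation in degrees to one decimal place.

44.3°

At local noon the hour angle is zero, so the zenith angle equals |ϕ − δ| = |+56.9° − (+11.200°)| = 45.700°.
Elevation = 90° − 45.700° = 44.3°.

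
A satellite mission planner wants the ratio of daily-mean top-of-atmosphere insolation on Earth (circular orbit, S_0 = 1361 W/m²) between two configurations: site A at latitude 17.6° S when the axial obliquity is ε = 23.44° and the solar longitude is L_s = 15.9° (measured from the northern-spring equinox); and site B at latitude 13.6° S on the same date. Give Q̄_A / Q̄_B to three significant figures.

Q̄_A / Q̄_B ≈ 0.968

— Configuration A (ϕ=-17.6°):
Solar declination: sin δ = sin ε · sin L_s = sin 23.44° × sin 15.9° = 0.10898, so δ = +6.256°.
cos h₀ = −tan(-17.6°) tan(+6.256°) = 0.0348, h₀ = 1.5360 rad.
Bracket: h₀ sin ϕ sin δ + cos ϕ cos δ sin h₀ = 1.5360×-0.30237×0.10898 + 0.95319×0.99404×0.99940 = -0.050615 + 0.946940 = 0.896325.
Q̄ = (S_0/π) × [bracket] = (1361/π) × 0.896325 = 388.31 W/m².
— Configuration B (ϕ=-13.6°):
cos h₀ = −tan(-13.6°) tan(+6.256°) = 0.0265, h₀ = 1.5443 rad.
Bracket: h₀ sin ϕ sin δ + cos ϕ cos δ sin h₀ = 1.5443×-0.23514×0.10898 + 0.97196×0.99404×0.99965 = -0.039574 + 0.965829 = 0.926255.
Q̄ = (S_0/π) × [bracket] = (1361/π) × 0.926255 = 401.27 W/m².
Ratio Q̄_A / Q̄_B = 388.31 / 401.27 = 0.9677.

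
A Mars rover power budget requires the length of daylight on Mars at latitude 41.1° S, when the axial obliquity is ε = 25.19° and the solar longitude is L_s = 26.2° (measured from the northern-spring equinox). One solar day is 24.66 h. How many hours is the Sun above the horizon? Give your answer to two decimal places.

Solar declination: sin δ = sin ε · sin L_s = sin 25.19° × sin 26.2° = 0.18791, so δ = +10.831°.
cos h₀ = −tan ϕ · tan δ = −tan(-41.1°) × tan(+10.831°) = 0.1669, so h₀ = 1.4031 rad = 80.39°.
Daylight = 2h₀/(2π) × 24.66 h = (1.4031/π) × 24.66 = 11.01 h.

11.01 h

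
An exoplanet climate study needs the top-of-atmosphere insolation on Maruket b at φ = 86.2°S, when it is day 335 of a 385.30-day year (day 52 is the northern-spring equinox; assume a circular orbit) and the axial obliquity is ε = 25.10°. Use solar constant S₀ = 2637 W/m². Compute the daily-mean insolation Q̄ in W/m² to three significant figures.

Solar longitude: λ_s = 360° × (335 − 52)/385.30 = 264.417°.
sin δ = sin 25.10° × sin 264.417° = -0.42219, so δ = -24.973°.
cos H₀ = −tan(-86.2°) tan(-24.973°) = -7.0119 ≤ −1 ⇒ polar day, H₀ = π.
Bracket: H₀ sin φ sin δ + cos φ cos δ sin H₀ = 3.1416×-0.99780×-0.42219 + 0.06627×0.90651×0.00000 = 1.323434 + 0.000000 = 1.323434.
Q̄ = (S₀/π) × [bracket] = (2637/π) × 1.323434 = 1111 W/m².

Q̄ ≈ 1.11e+03 W/m²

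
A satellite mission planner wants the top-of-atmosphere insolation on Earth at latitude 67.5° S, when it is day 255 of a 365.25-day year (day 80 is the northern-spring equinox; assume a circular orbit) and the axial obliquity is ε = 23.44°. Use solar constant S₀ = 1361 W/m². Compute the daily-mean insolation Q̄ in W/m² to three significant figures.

Q̄ ≈ 134 W/m²

Solar longitude: λ_s = 360° × (255 − 80)/365.25 = 172.485°.
sin δ = sin 23.44° × sin 172.485° = 0.05203, so δ = +2.982°.
cos H₀ = −tan(-67.5°) tan(+2.982°) = 0.1258, H₀ = 1.4447 rad.
Bracket: H₀ sin φ sin δ + cos φ cos δ sin H₀ = 1.4447×-0.92388×0.05203 + 0.38268×0.99865×0.99206 = -0.069446 + 0.379129 = 0.309683.
Q̄ = (S₀/π) × [bracket] = (1361/π) × 0.309683 = 134.2 W/m².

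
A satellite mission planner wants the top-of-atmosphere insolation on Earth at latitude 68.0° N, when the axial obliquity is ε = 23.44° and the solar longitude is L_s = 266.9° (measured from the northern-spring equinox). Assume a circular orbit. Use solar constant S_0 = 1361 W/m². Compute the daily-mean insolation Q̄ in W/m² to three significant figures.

Q̄ ≈ 0.00 W/m²

Solar declination: sin δ = sin ε · sin L_s = sin 23.44° × sin 266.9° = -0.39721, so δ = -23.404°.
cos h₀ = −tan(+68.0°) tan(-23.404°) = 1.0713 ≥ 1 ⇒ polar night, h₀ = 0 and Q̄ = 0.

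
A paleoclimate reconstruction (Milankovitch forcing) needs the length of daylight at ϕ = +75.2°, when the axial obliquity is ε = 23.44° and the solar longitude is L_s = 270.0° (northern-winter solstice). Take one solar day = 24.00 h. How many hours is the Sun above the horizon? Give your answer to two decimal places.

0.00 h

Solar declination: sin δ = sin ε · sin L_s = sin 23.44° × sin 270.0° = -0.39779, so δ = -23.440°.
cos h₀ = −tan ϕ · tan δ = 1.6410 ≥ 1, so the Sun never rises (polar night) and h₀ = 0.
Daylight = 2h₀/(2π) × 24.00 h = (0.0000/π) × 24.00 = 0.00 h.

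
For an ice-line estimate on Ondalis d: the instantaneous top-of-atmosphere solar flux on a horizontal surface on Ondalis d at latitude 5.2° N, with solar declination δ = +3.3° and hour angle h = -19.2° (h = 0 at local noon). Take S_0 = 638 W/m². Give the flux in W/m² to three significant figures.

602 W/m²

cos θ_z = sin ϕ sin δ + cos ϕ cos δ cos h = 0.005217 + 0.938930 = 0.944147.
Flux = S_0 · cos θ_z = 638 × 0.944147 = 602.4 W/m².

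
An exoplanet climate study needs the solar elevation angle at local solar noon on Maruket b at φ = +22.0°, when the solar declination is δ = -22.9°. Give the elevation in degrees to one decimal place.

At local noon the hour angle is zero, so the zenith angle equals |φ − δ| = |+22.0° − (-22.900°)| = 44.900°.
Elevation = 90° − 44.900° = 45.1°.

45.1°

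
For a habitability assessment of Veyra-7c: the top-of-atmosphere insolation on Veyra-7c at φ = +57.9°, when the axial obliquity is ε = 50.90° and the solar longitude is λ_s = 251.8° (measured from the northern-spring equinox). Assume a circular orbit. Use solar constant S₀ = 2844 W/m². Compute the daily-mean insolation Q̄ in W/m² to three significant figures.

Solar declination: sin δ = sin ε · sin λ_s = sin 50.90° × sin 251.8° = -0.73722, so δ = -47.495°.
cos H₀ = −tan(+57.9°) tan(-47.495°) = 1.7394 ≥ 1 ⇒ polar night, H₀ = 0 and Q̄ = 0.

Q̄ ≈ 0.00 W/m²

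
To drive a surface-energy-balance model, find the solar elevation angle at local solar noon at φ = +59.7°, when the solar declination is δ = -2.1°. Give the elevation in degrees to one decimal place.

At local noon the hour angle is zero, so the zenith angle equals |φ − δ| = |+59.7° − (-2.100°)| = 61.800°.
Elevation = 90° − 61.800° = 28.2°.

28.2°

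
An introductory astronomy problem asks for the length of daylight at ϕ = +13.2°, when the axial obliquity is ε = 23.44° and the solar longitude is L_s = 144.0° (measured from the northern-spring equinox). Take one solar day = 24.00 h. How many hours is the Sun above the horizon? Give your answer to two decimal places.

Solar declination: sin δ = sin ε · sin L_s = sin 23.44° × sin 144.0° = 0.23381, so δ = +13.522°.
cos h₀ = −tan ϕ · tan δ = −tan(+13.2°) × tan(+13.522°) = -0.0564, so h₀ = 1.6272 rad = 93.23°.
Daylight = 2h₀/(2π) × 24.00 h = (1.6272/π) × 24.00 = 12.43 h.

12.43 h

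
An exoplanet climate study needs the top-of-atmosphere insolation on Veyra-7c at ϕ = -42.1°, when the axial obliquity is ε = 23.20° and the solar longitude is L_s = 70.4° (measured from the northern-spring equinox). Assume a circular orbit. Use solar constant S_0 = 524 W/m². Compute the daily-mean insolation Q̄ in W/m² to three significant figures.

Q̄ ≈ 57.3 W/m²

Solar declination: sin δ = sin ε · sin L_s = sin 23.20° × sin 70.4° = 0.37112, so δ = +21.784°.
cos h₀ = −tan(-42.1°) tan(+21.784°) = 0.3611, h₀ = 1.2013 rad.
Bracket: h₀ sin ϕ sin δ + cos ϕ cos δ sin h₀ = 1.2013×-0.67043×0.37112 + 0.74198×0.92859×0.93252 = -0.298895 + 0.642502 = 0.343607.
Q̄ = (S_0/π) × [bracket] = (524/π) × 0.343607 = 57.31 W/m².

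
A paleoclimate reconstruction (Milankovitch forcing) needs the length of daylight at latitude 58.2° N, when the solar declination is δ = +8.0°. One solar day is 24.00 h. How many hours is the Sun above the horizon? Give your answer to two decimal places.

cos H₀ = −tan φ · tan δ = −tan(+58.2°) × tan(+8.000°) = -0.2267, so H₀ = 1.7995 rad = 103.10°.
Daylight = 2H₀/(2π) × 24.00 h = (1.7995/π) × 24.00 = 13.75 h.

13.75 h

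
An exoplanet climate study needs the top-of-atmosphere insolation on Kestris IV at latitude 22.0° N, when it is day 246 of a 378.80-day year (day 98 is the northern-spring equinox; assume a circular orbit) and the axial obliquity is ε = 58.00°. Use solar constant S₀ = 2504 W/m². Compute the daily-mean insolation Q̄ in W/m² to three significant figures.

Solar longitude: λ_s = 360° × (246 − 98)/378.80 = 140.655°.
sin δ = sin 58.00° × sin 140.655° = 0.53766, so δ = +32.524°.
cos H₀ = −tan(+22.0°) tan(+32.524°) = -0.2576, H₀ = 1.8314 rad.
Bracket: H₀ sin φ sin δ + cos φ cos δ sin H₀ = 1.8314×0.37461×0.53766 + 0.92718×0.84316×0.96624 = 0.368867 + 0.755369 = 1.124236.
Q̄ = (S₀/π) × [bracket] = (2504/π) × 1.124236 = 896.1 W/m².

Q̄ ≈ 896 W/m²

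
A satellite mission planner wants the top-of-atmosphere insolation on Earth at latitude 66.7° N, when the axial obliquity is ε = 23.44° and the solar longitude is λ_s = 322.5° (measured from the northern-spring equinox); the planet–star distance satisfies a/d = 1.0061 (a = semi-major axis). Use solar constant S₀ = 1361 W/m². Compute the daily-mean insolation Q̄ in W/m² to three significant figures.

Q̄ ≈ 44.2 W/m²

Solar declination: sin δ = sin ε · sin λ_s = sin 23.44° × sin 322.5° = -0.24216, so δ = -14.014°.
cos H₀ = −tan(+66.7°) tan(-14.014°) = 0.5795, H₀ = 0.9526 rad.
Bracket: H₀ sin φ sin δ + cos φ cos δ sin H₀ = 0.9526×0.91845×-0.24216 + 0.39555×0.97024×0.81495 = -0.211870 + 0.312760 = 0.100890.
Inverse-square distance factor (a/d)² = 1.0061² = 1.012237.
Q̄ = (S₀/π) × 1.012237 × [bracket] = (1361/π) × 1.012237 × 0.100890 = 44.24 W/m².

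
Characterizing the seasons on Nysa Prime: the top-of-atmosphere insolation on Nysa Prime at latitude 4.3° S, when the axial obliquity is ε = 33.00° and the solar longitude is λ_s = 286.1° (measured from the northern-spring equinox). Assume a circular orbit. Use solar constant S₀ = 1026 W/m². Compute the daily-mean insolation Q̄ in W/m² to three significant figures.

Q̄ ≈ 298 W/m²

Solar declination: sin δ = sin ε · sin λ_s = sin 33.00° × sin 286.1° = -0.52328, so δ = -31.552°.
cos H₀ = −tan(-4.3°) tan(-31.552°) = -0.0462, H₀ = 1.6170 rad.
Bracket: H₀ sin φ sin δ + cos φ cos δ sin H₀ = 1.6170×-0.07498×-0.52328 + 0.99719×0.85216×0.99893 = 0.063444 + 0.848856 = 0.912300.
Q̄ = (S₀/π) × [bracket] = (1026/π) × 0.912300 = 297.9 W/m².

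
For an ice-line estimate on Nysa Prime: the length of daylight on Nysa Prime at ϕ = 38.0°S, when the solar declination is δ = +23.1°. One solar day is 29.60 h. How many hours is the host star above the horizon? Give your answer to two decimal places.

11.60 h

cos h₀ = −tan ϕ · tan δ = −tan(-38.0°) × tan(+23.100°) = 0.3332, so h₀ = 1.2311 rad = 70.53°.
Daylight = 2h₀/(2π) × 29.60 h = (1.2311/π) × 29.60 = 11.60 h.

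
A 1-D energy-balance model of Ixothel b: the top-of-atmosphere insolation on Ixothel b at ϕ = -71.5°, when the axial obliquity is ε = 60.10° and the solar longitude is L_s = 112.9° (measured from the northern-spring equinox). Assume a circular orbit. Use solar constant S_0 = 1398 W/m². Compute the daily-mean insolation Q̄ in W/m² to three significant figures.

Q̄ ≈ 0.00 W/m²

Solar declination: sin δ = sin ε · sin L_s = sin 60.10° × sin 112.9° = 0.79857, so δ = +52.994°.
cos h₀ = −tan(-71.5°) tan(+52.994°) = 3.9653 ≥ 1 ⇒ polar night, h₀ = 0 and Q̄ = 0.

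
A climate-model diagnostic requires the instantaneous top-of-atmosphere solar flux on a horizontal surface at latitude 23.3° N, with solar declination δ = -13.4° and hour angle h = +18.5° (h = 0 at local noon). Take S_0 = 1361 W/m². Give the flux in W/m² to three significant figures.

1.03e+03 W/m²

cos θ_z = sin ϕ sin δ + cos ϕ cos δ cos h = -0.091667 + 0.847273 = 0.755606.
Flux = S_0 · cos θ_z = 1361 × 0.755606 = 1028 W/m².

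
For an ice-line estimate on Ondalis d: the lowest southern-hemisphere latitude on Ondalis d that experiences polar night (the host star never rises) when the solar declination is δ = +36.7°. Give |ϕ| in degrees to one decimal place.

Polar night requires cos h₀ = −tan ϕ tan δ ≥ 1, i.e. tan ϕ tan δ ≤ −1.
The boundary is |tan ϕ| · |tan δ| = 1, so |ϕ| = 90° − |δ| = 90° − 36.7° = 53.3° in the southern hemisphere.

|ϕ| = 53.3°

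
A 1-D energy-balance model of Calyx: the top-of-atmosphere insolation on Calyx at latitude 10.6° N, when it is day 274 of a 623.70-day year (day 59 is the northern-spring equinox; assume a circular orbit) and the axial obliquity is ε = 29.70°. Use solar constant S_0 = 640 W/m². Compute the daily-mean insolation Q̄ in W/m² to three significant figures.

Q̄ ≈ 207 W/m²

Solar longitude: L_s = 360° × (274 − 59)/623.70 = 124.098°.
sin δ = sin 29.70° × sin 124.098° = 0.41028, so δ = +24.222°.
cos h₀ = −tan(+10.6°) tan(+24.222°) = -0.0842, h₀ = 1.6551 rad.
Bracket: h₀ sin ϕ sin δ + cos ϕ cos δ sin h₀ = 1.6551×0.18395×0.41028 + 0.98294×0.91196×0.99645 = 0.124912 + 0.893220 = 1.018132.
Q̄ = (S_0/π) × [bracket] = (640/π) × 1.018132 = 207.4 W/m².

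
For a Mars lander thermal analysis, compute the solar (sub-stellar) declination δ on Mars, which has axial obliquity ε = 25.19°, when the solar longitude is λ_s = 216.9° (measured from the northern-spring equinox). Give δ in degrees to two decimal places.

sin δ = sin ε · sin λ_s = sin 25.19° × sin 216.9° = -0.255552.
δ = arcsin(-0.255552) = -14.81°.

δ = -14.81°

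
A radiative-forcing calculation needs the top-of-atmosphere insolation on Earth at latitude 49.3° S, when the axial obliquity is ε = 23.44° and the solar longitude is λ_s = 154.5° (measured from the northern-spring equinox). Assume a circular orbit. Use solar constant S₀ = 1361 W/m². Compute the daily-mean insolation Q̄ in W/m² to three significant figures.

Q̄ ≈ 196 W/m²

Solar declination: sin δ = sin ε · sin λ_s = sin 23.44° × sin 154.5° = 0.17125, so δ = +9.861°.
cos H₀ = −tan(-49.3°) tan(+9.861°) = 0.2021, H₀ = 1.3673 rad.
Bracket: H₀ sin φ sin δ + cos φ cos δ sin H₀ = 1.3673×-0.75813×0.17125 + 0.65210×0.98523×0.97937 = -0.177516 + 0.629214 = 0.451698.
Q̄ = (S₀/π) × [bracket] = (1361/π) × 0.451698 = 195.7 W/m².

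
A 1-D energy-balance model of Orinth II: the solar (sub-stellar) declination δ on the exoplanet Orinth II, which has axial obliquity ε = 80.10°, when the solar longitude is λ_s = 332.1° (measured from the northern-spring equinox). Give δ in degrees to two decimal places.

δ = -27.45°

sin δ = sin ε · sin λ_s = sin 80.10° × sin 332.1° = -0.460962.
δ = arcsin(-0.460962) = -27.45°.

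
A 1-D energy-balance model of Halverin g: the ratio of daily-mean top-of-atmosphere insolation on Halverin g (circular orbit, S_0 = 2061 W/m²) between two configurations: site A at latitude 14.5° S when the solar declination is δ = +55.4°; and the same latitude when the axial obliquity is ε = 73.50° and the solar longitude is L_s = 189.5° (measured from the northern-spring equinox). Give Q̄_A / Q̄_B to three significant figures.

— Configuration A (ϕ=-14.5°):
cos h₀ = −tan(-14.5°) tan(+55.400°) = 0.3749, h₀ = 1.1865 rad.
Bracket: h₀ sin ϕ sin δ + cos ϕ cos δ sin h₀ = 1.1865×-0.25038×0.82314 + 0.96815×0.56784×0.92707 = -0.244535 + 0.509661 = 0.265126.
Q̄ = (S_0/π) × [bracket] = (2061/π) × 0.265126 = 173.93 W/m².
— Configuration B (ϕ=-14.5°):
Solar declination: sin δ = sin ε · sin L_s = sin 73.50° × sin 189.5° = -0.15825, so δ = -9.105°.
cos h₀ = −tan(-14.5°) tan(-9.105°) = -0.0414, h₀ = 1.6123 rad.
Bracket: h₀ sin ϕ sin δ + cos ϕ cos δ sin h₀ = 1.6123×-0.25038×-0.15825 + 0.96815×0.98740×0.99914 = 0.063884 + 0.955129 = 1.019013.
Q̄ = (S_0/π) × [bracket] = (2061/π) × 1.019013 = 668.51 W/m².
Ratio Q̄_A / Q̄_B = 173.93 / 668.51 = 0.2602.

Q̄_A / Q̄_B ≈ 0.260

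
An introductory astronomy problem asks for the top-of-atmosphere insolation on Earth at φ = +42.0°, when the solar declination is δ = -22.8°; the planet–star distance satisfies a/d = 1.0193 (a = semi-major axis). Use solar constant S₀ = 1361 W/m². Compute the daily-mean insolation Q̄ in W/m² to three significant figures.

Q̄ ≈ 147 W/m²

cos H₀ = −tan(+42.0°) tan(-22.800°) = 0.3785, H₀ = 1.1826 rad.
Bracket: H₀ sin φ sin δ + cos φ cos δ sin H₀ = 1.1826×0.66913×-0.38752 + 0.74314×0.92186×0.92560 = -0.306650 + 0.634102 = 0.327452.
Inverse-square distance factor (a/d)² = 1.0193² = 1.038972.
Q̄ = (S₀/π) × 1.038972 × [bracket] = (1361/π) × 1.038972 × 0.327452 = 147.4 W/m².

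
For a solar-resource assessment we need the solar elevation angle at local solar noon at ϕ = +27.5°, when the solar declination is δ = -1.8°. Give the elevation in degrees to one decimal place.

60.7°

At local noon the hour angle is zero, so the zenith angle equals |ϕ − δ| = |+27.5° − (-1.800°)| = 29.300°.
Elevation = 90° − 29.300° = 60.7°.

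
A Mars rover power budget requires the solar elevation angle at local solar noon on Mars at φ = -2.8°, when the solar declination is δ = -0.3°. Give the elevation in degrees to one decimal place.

87.5°

At local noon the hour angle is zero, so the zenith angle equals |φ − δ| = |-2.8° − (-0.300°)| = 2.500°.
Elevation = 90° − 2.500° = 87.5°.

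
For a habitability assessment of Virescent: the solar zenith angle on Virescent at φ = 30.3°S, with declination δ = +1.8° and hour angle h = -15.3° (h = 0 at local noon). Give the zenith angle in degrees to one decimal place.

cos θ_z = sin φ sin δ + cos φ cos δ cos h = -0.015848 + 0.832384 = 0.816536.
θ_z = arccos(0.816536) = 35.3°.

θ_z = 35.3°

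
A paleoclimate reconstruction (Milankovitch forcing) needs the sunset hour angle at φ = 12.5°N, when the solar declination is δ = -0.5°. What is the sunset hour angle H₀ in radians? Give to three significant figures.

H₀ = 1.57 rad

cos H₀ = −tan φ · tan δ = −tan(+12.5°) × tan(-0.500°) = 0.0019, so H₀ = 1.5689 rad = 89.89°.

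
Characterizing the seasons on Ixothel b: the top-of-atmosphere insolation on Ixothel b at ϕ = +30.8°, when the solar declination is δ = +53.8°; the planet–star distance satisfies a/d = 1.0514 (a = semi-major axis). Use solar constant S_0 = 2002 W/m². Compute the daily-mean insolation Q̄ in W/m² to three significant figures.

cos h₀ = −tan(+30.8°) tan(+53.800°) = -0.8145, h₀ = 2.5227 rad.
Bracket: h₀ sin ϕ sin δ + cos ϕ cos δ sin h₀ = 2.5227×0.51204×0.80696 + 0.85896×0.59061×0.58017 = 1.042369 + 0.294326 = 1.336695.
Inverse-square distance factor (a/d)² = 1.0514² = 1.105442.
Q̄ = (S_0/π) × 1.105442 × [bracket] = (2002/π) × 1.105442 × 1.336695 = 941.6 W/m².

Q̄ ≈ 942 W/m²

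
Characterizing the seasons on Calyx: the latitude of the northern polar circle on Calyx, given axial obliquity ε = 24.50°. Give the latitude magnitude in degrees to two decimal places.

The polar circle is the lowest latitude that experiences at least one full rotation of continuous daylight at the northern-summer solstice; it lies at |φ| = 90° − ε = 90° − 24.50° = 65.50°.

65.50°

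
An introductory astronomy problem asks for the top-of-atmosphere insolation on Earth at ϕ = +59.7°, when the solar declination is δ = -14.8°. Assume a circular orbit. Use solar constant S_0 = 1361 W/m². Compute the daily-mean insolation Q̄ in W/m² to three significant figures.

Q̄ ≈ 83.2 W/m²

cos h₀ = −tan(+59.7°) tan(-14.800°) = 0.4521, h₀ = 1.1016 rad.
Bracket: h₀ sin ϕ sin δ + cos ϕ cos δ sin h₀ = 1.1016×0.86340×-0.25545 + 0.50453×0.96682×0.89195 = -0.242964 + 0.435084 = 0.192120.
Q̄ = (S_0/π) × [bracket] = (1361/π) × 0.192120 = 83.23 W/m².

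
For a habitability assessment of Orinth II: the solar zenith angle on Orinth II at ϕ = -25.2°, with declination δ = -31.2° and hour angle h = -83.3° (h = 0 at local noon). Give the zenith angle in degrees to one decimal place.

θ_z = 71.9°

cos θ_z = sin ϕ sin δ + cos ϕ cos δ cos h = 0.220565 + 0.090298 = 0.310863.
θ_z = arccos(0.310863) = 71.9°.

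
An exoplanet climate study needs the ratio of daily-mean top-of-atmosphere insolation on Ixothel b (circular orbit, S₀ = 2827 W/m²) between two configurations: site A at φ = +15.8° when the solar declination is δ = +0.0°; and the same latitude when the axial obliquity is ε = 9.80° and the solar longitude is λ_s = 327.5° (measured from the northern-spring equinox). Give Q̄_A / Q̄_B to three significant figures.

— Configuration A (φ=+15.8°):
cos H₀ = −tan(+15.8°) tan(+0.000°) = -0.0000, H₀ = 1.5708 rad.
Bracket: H₀ sin φ sin δ + cos φ cos δ sin H₀ = 1.5708×0.27228×0.00000 + 0.96222×1.00000×1.00000 = 0.000000 + 0.962220 = 0.962220.
Q̄ = (S₀/π) × [bracket] = (2827/π) × 0.962220 = 865.87 W/m².
— Configuration B (φ=+15.8°):
Solar declination: sin δ = sin ε · sin λ_s = sin 9.80° × sin 327.5° = -0.09145, so δ = -5.247°.
cos H₀ = −tan(+15.8°) tan(-5.247°) = 0.0260, H₀ = 1.5448 rad.
Bracket: H₀ sin φ sin δ + cos φ cos δ sin H₀ = 1.5448×0.27228×-0.09145 + 0.96222×0.99581×0.99966 = -0.038466 + 0.957863 = 0.919397.
Q̄ = (S₀/π) × [bracket] = (2827/π) × 0.919397 = 827.33 W/m².
Ratio Q̄_A / Q̄_B = 865.87 / 827.33 = 1.047.

Q̄_A / Q̄_B ≈ 1.05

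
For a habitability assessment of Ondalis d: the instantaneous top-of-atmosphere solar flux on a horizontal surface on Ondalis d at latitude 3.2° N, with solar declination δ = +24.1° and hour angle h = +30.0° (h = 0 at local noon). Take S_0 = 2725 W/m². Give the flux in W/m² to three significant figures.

2.21e+03 W/m²

cos θ_z = sin ϕ sin δ + cos ϕ cos δ cos h = 0.022794 + 0.789305 = 0.812099.
Flux = S_0 · cos θ_z = 2725 × 0.812099 = 2213 W/m².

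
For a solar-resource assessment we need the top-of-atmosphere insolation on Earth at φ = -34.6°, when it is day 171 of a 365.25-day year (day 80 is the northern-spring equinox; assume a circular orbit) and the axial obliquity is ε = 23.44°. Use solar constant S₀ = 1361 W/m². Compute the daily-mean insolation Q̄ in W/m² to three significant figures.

Solar longitude: λ_s = 360° × (171 − 80)/365.25 = 89.692°.
sin δ = sin 23.44° × sin 89.692° = 0.39778, so δ = +23.440°.
cos H₀ = −tan(-34.6°) tan(+23.440°) = 0.2991, H₀ = 1.2671 rad.
Bracket: H₀ sin φ sin δ + cos φ cos δ sin H₀ = 1.2671×-0.56784×0.39778 + 0.82314×0.91748×0.95422 = -0.286207 + 0.720641 = 0.434434.
Q̄ = (S₀/π) × [bracket] = (1361/π) × 0.434434 = 188.2 W/m².

Q̄ ≈ 188 W/m²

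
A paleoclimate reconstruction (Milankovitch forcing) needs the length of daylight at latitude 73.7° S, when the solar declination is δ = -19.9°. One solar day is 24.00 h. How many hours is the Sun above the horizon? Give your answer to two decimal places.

24.00 h

Sunrise equation: cos H₀ = −tan φ · tan δ = -1.2379 ≤ −1, so the Sun never sets (polar day) and H₀ = π.
Daylight = 2H₀/(2π) × 24.00 h = (3.1416/π) × 24.00 = 24.00 h.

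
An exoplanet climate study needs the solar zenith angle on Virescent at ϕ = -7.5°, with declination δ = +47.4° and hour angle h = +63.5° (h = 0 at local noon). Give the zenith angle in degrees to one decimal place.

θ_z = 78.3°

cos θ_z = sin ϕ sin δ + cos ϕ cos δ cos h = -0.096080 + 0.299437 = 0.203357.
θ_z = arccos(0.203357) = 78.3°.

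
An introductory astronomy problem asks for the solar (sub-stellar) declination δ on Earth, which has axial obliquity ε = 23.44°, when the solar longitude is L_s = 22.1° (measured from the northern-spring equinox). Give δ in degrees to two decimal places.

δ = +8.61°

sin δ = sin ε · sin L_s = sin 23.44° × sin 22.1° = 0.149658.
δ = arcsin(0.149658) = +8.61°.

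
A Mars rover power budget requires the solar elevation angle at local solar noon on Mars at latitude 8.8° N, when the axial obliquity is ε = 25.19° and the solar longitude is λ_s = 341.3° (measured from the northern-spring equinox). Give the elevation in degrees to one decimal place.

Solar declination: sin δ = sin ε · sin λ_s = sin 25.19° × sin 341.3° = -0.13646, so δ = -7.843°.
At local noon the hour angle is zero, so the zenith angle equals |φ − δ| = |+8.8° − (-7.843°)| = 16.643°.
Elevation = 90° − 16.643° = 73.4°.

73.4°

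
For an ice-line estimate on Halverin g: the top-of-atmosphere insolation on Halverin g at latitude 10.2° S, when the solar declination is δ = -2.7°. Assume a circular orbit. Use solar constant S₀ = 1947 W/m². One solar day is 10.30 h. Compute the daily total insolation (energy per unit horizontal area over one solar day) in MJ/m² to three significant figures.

22.9 MJ/m²

cos H₀ = −tan(-10.2°) tan(-2.700°) = -0.0085, H₀ = 1.5793 rad.
Bracket: H₀ sin φ sin δ + cos φ cos δ sin H₀ = 1.5793×-0.17708×-0.04711 + 0.98420×0.99889×0.99996 = 0.013175 + 0.983068 = 0.996243.
Q̄ = (S₀/π) × [bracket] = (1947/π) × 0.996243 = 617.42 W/m².
Daily total = Q̄ × 10.30 h × 3600 s/h = 617.42 × 10.30 × 3600 / 10⁶ = 22.89 MJ/m².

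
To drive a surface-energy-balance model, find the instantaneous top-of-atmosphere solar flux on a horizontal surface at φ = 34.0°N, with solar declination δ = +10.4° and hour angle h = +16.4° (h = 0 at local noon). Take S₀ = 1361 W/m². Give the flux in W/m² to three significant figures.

1.20e+03 W/m²

cos θ_z = sin φ sin δ + cos φ cos δ cos h = 0.100945 + 0.782242 = 0.883187.
Flux = S₀ · cos θ_z = 1361 × 0.883187 = 1202 W/m².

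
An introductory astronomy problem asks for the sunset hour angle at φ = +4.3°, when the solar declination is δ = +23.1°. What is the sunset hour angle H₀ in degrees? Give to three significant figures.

cos H₀ = −tan φ · tan δ = −tan(+4.3°) × tan(+23.100°) = -0.0321, so H₀ = 1.6029 rad = 91.84°.

H₀ = 91.8°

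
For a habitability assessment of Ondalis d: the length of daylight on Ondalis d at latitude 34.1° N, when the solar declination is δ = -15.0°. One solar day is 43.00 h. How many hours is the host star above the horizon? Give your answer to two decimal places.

cos h₀ = −tan ϕ · tan δ = −tan(+34.1°) × tan(-15.000°) = 0.1814, so h₀ = 1.3884 rad = 79.55°.
Daylight = 2h₀/(2π) × 43.00 h = (1.3884/π) × 43.00 = 19.00 h.

19.00 h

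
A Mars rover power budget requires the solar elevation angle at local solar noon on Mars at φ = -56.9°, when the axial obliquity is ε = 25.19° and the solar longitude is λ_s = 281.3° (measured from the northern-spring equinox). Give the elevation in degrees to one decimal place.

57.8°

Solar declination: sin δ = sin ε · sin λ_s = sin 25.19° × sin 281.3° = -0.41737, so δ = -24.669°.
At local noon the hour angle is zero, so the zenith angle equals |φ − δ| = |-56.9° − (-24.669°)| = 32.231°.
Elevation = 90° − 32.231° = 57.8°.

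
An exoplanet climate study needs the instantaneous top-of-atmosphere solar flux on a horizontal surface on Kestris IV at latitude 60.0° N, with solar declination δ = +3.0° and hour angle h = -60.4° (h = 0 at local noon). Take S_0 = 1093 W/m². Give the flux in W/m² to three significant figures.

319 W/m²

cos θ_z = sin ϕ sin δ + cos ϕ cos δ cos h = 0.045324 + 0.246632 = 0.291956.
Flux = S_0 · cos θ_z = 1093 × 0.291956 = 319.1 W/m².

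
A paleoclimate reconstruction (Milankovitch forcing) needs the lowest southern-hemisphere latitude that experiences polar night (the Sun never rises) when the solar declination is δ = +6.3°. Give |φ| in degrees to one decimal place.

Polar night requires cos H₀ = −tan φ tan δ ≥ 1, i.e. tan φ tan δ ≤ −1.
The boundary is |tan φ| · |tan δ| = 1, so |φ| = 90° − |δ| = 90° − 6.3° = 83.7° in the southern hemisphere.

|φ| = 83.7°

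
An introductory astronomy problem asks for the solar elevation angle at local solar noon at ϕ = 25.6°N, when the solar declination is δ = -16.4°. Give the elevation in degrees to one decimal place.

48.0°

At local noon the hour angle is zero, so the zenith angle equals |ϕ − δ| = |+25.6° − (-16.400°)| = 42.000°.
Elevation = 90° − 42.000° = 48.0°.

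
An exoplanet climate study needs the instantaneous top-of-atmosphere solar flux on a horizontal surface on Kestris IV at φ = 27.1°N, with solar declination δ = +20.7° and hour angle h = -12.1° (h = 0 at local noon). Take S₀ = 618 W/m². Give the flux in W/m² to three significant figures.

cos θ_z = sin φ sin δ + cos φ cos δ cos h = 0.161024 + 0.814243 = 0.975267.
Flux = S₀ · cos θ_z = 618 × 0.975267 = 602.7 W/m².

603 W/m²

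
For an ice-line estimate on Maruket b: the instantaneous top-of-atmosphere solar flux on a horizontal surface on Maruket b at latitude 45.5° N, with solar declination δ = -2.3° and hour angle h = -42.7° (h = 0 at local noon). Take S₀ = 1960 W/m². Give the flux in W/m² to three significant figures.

cos θ_z = sin φ sin δ + cos φ cos δ cos h = -0.028624 + 0.514693 = 0.486069.
Flux = S₀ · cos θ_z = 1960 × 0.486069 = 952.7 W/m².

953 W/m²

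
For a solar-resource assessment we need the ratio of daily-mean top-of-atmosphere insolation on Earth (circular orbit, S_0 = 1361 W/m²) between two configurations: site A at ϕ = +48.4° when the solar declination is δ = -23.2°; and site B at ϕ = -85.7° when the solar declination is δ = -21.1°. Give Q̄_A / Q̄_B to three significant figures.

Q̄_A / Q̄_B ≈ 0.195

— Configuration A (ϕ=+48.4°):
cos h₀ = −tan(+48.4°) tan(-23.200°) = 0.4827, h₀ = 1.0670 rad.
Bracket: h₀ sin ϕ sin δ + cos ϕ cos δ sin h₀ = 1.0670×0.74780×-0.39394 + 0.66393×0.91914×0.87576 = -0.314326 + 0.534428 = 0.220102.
Q̄ = (S_0/π) × [bracket] = (1361/π) × 0.220102 = 95.353 W/m².
— Configuration B (ϕ=-85.7°):
cos h₀ = −tan(-85.7°) tan(-21.100°) = -5.1319 ≤ −1 ⇒ polar day, h₀ = π.
Bracket: h₀ sin ϕ sin δ + cos ϕ cos δ sin h₀ = 3.1416×-0.99719×-0.36000 + 0.07498×0.93295×0.00000 = 1.127798 + 0.000000 = 1.127798.
Q̄ = (S_0/π) × [bracket] = (1361/π) × 1.127798 = 488.58 W/m².
Ratio Q̄_A / Q̄_B = 95.353 / 488.58 = 0.1952.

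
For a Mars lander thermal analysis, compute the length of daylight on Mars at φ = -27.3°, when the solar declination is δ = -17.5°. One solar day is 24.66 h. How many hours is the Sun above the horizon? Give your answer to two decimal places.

cos H₀ = −tan φ · tan δ = −tan(-27.3°) × tan(-17.500°) = -0.1627, so H₀ = 1.7343 rad = 99.37°.
Daylight = 2H₀/(2π) × 24.66 h = (1.7343/π) × 24.66 = 13.61 h.

13.61 h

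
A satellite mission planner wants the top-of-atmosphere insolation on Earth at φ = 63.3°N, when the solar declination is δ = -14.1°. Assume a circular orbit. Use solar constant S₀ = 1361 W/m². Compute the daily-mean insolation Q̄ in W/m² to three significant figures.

Q̄ ≈ 64.8 W/m²

cos H₀ = −tan(+63.3°) tan(-14.100°) = 0.4994, H₀ = 1.0479 rad.
Bracket: H₀ sin φ sin δ + cos φ cos δ sin H₀ = 1.0479×0.89337×-0.24362 + 0.44932×0.96987×0.86636 = -0.228068 + 0.377544 = 0.149476.
Q̄ = (S₀/π) × [bracket] = (1361/π) × 0.149476 = 64.76 W/m².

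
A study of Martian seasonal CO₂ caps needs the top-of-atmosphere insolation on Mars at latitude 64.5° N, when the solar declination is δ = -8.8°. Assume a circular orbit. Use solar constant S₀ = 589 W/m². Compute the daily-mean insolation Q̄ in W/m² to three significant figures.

cos H₀ = −tan(+64.5°) tan(-8.800°) = 0.3246, H₀ = 1.2402 rad.
Bracket: H₀ sin φ sin δ + cos φ cos δ sin H₀ = 1.2402×0.90259×-0.15299 + 0.43051×0.98823×0.94586 = -0.171256 + 0.402409 = 0.231153.
Q̄ = (S₀/π) × [bracket] = (589/π) × 0.231153 = 43.34 W/m².

Q̄ ≈ 43.3 W/m²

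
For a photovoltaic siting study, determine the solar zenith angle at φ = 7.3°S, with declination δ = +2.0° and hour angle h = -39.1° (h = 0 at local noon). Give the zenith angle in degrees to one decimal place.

cos θ_z = sin φ sin δ + cos φ cos δ cos h = -0.004434 + 0.769287 = 0.764853.
θ_z = arccos(0.764853) = 40.1°.

θ_z = 40.1°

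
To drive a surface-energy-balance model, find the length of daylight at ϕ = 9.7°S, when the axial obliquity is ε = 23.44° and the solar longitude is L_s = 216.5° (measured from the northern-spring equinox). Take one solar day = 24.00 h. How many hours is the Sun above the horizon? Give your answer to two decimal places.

12.32 h

Solar declination: sin δ = sin ε · sin L_s = sin 23.44° × sin 216.5° = -0.23661, so δ = -13.687°.
cos h₀ = −tan ϕ · tan δ = −tan(-9.7°) × tan(-13.687°) = -0.0416, so h₀ = 1.6124 rad = 92.39°.
Daylight = 2h₀/(2π) × 24.00 h = (1.6124/π) × 24.00 = 12.32 h.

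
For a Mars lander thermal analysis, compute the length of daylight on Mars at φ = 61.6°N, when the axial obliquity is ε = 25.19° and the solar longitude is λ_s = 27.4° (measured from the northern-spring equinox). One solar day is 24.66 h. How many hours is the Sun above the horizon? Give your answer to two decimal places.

15.30 h

Solar declination: sin δ = sin ε · sin λ_s = sin 25.19° × sin 27.4° = 0.19587, so δ = +11.296°.
cos H₀ = −tan φ · tan δ = −tan(+61.6°) × tan(+11.296°) = -0.3694, so H₀ = 1.9492 rad = 111.68°.
Daylight = 2H₀/(2π) × 24.66 h = (1.9492/π) × 24.66 = 15.30 h.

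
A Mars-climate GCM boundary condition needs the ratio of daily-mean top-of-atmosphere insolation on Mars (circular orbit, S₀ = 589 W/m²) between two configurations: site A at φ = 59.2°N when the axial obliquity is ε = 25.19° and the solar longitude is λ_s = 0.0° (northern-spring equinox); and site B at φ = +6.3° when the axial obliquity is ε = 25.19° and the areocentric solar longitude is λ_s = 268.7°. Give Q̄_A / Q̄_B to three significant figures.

Q̄_A / Q̄_B ≈ 0.619

— Configuration A (φ=+59.2°):
Solar declination: sin δ = sin ε · sin λ_s = sin 25.19° × sin 0.0° = 0.00000, so δ = +0.000°.
cos H₀ = −tan(+59.2°) tan(+0.000°) = -0.0000, H₀ = 1.5708 rad.
Bracket: H₀ sin φ sin δ + cos φ cos δ sin H₀ = 1.5708×0.85896×0.00000 + 0.51204×1.00000×1.00000 = 0.000000 + 0.512040 = 0.512040.
Q̄ = (S₀/π) × [bracket] = (589/π) × 0.512040 = 96.000 W/m².
— Configuration B (φ=+6.3°):
sin δ = sin 25.19° × sin 268.7° = -0.42551, so δ = -25.183°.
cos H₀ = −tan(+6.3°) tan(-25.183°) = 0.0519, H₀ = 1.5189 rad.
Bracket: H₀ sin φ sin δ + cos φ cos δ sin H₀ = 1.5189×0.10973×-0.42551 + 0.99396×0.90495×0.99865 = -0.070919 + 0.898270 = 0.827351.
Q̄ = (S₀/π) × [bracket] = (589/π) × 0.827351 = 155.12 W/m².
Ratio Q̄_A / Q̄_B = 96.000 / 155.12 = 0.6189.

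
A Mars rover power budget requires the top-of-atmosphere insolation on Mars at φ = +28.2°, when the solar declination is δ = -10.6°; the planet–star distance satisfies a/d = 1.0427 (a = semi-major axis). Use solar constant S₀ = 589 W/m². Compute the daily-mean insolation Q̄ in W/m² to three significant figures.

cos H₀ = −tan(+28.2°) tan(-10.600°) = 0.1003, H₀ = 1.4703 rad.
Bracket: H₀ sin φ sin δ + cos φ cos δ sin H₀ = 1.4703×0.47255×-0.18395 + 0.88130×0.98294×0.99495 = -0.127807 + 0.861890 = 0.734083.
Inverse-square distance factor (a/d)² = 1.0427² = 1.087223.
Q̄ = (S₀/π) × 1.087223 × [bracket] = (589/π) × 1.087223 × 0.734083 = 149.6 W/m².

Q̄ ≈ 150 W/m²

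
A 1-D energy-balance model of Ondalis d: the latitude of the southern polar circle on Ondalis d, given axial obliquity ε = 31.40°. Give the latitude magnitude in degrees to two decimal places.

The polar circle is the lowest latitude that experiences at least one full rotation of continuous darkness at the northern-summer solstice; it lies at |ϕ| = 90° − ε = 90° − 31.40° = 58.60°.

58.60°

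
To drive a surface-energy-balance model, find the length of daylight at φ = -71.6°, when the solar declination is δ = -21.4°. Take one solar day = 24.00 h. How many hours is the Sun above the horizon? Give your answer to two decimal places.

24.00 h

Sunrise equation: cos H₀ = −tan φ · tan δ = -1.1781 ≤ −1, so the Sun never sets (polar day) and H₀ = π.
Daylight = 2H₀/(2π) × 24.00 h = (3.1416/π) × 24.00 = 24.00 h.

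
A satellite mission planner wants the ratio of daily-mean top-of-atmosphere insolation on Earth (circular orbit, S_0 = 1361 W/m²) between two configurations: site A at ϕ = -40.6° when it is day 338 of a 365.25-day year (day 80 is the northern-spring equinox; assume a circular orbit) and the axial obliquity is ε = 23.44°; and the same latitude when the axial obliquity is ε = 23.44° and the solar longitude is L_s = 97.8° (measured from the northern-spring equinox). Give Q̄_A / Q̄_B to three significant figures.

Q̄_A / Q̄_B ≈ 3.32

— Configuration A (ϕ=-40.6°):
Solar longitude: L_s = 360° × (338 − 80)/365.25 = 254.292°.
sin δ = sin 23.44° × sin 254.292° = -0.38293, so δ = -22.515°.
cos h₀ = −tan(-40.6°) tan(-22.515°) = -0.3553, h₀ = 1.9340 rad.
Bracket: h₀ sin ϕ sin δ + cos ϕ cos δ sin h₀ = 1.9340×-0.65077×-0.38293 + 0.75927×0.92378×0.93475 = 0.481952 + 0.655632 = 1.137584.
Q̄ = (S_0/π) × [bracket] = (1361/π) × 1.137584 = 492.82 W/m².
— Configuration B (ϕ=-40.6°):
Solar declination: sin δ = sin ε · sin L_s = sin 23.44° × sin 97.8° = 0.39411, so δ = +23.210°.
cos h₀ = −tan(-40.6°) tan(+23.210°) = 0.3675, h₀ = 1.1944 rad.
Bracket: h₀ sin ϕ sin δ + cos ϕ cos δ sin h₀ = 1.1944×-0.65077×0.39411 + 0.75927×0.91906×0.93001 = -0.306334 + 0.648975 = 0.342641.
Q̄ = (S_0/π) × [bracket] = (1361/π) × 0.342641 = 148.44 W/m².
Ratio Q̄_A / Q̄_B = 492.82 / 148.44 = 3.320.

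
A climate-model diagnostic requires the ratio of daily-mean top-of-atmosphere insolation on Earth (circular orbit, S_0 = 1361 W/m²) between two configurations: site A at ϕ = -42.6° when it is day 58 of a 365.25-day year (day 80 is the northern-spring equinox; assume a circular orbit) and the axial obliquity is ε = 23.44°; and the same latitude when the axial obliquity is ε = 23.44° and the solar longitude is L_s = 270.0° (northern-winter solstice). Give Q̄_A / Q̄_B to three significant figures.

Q̄_A / Q̄_B ≈ 0.773

— Configuration A (ϕ=-42.6°):
Solar longitude: L_s = 360° × (58 − 80)/365.25 = -21.684°, i.e. -21.684° + 360° = 338.316°.
sin δ = sin 23.44° × sin 338.316° = -0.14698, so δ = -8.452°.
cos h₀ = −tan(-42.6°) tan(-8.452°) = -0.1366, h₀ = 1.7079 rad.
Bracket: h₀ sin ϕ sin δ + cos ϕ cos δ sin h₀ = 1.7079×-0.67688×-0.14698 + 0.73610×0.98914×0.99062 = 0.169915 + 0.721276 = 0.891191.
Q̄ = (S_0/π) × [bracket] = (1361/π) × 0.891191 = 386.08 W/m².
— Configuration B (ϕ=-42.6°):
Solar declination: sin δ = sin ε · sin L_s = sin 23.44° × sin 270.0° = -0.39779, so δ = -23.440°.
cos h₀ = −tan(-42.6°) tan(-23.440°) = -0.3987, h₀ = 1.9809 rad.
Bracket: h₀ sin ϕ sin δ + cos ϕ cos δ sin h₀ = 1.9809×-0.67688×-0.39779 + 0.73610×0.91748×0.91709 = 0.533369 + 0.619363 = 1.152732.
Q̄ = (S_0/π) × [bracket] = (1361/π) × 1.152732 = 499.39 W/m².
Ratio Q̄_A / Q̄_B = 386.08 / 499.39 = 0.7731.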